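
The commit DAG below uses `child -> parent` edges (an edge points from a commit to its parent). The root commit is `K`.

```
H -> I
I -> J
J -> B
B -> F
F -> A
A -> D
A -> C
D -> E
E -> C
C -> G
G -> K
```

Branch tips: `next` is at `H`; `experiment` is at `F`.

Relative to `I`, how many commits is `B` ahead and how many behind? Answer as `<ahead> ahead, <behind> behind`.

0 ahead, 2 behind

Reachable from B: {A, B, C, D, E, F, G, K}.
Reachable from I: {A, B, C, D, E, F, G, I, J, K}.
Only in B's history (ahead): {} — 0.
Only in I's history (behind): {I, J} — 2.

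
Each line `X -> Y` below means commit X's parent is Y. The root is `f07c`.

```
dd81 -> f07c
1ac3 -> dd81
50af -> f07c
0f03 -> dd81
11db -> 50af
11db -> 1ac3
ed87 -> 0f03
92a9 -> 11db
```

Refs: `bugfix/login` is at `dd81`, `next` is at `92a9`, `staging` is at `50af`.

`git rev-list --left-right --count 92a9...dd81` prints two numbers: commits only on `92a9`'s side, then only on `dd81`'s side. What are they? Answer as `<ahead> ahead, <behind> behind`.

Reachable from 92a9: {11db, 1ac3, 50af, 92a9, dd81, f07c}.
Reachable from dd81: {dd81, f07c}.
Only in 92a9's history (ahead): {11db, 1ac3, 50af, 92a9} — 4.
Only in dd81's history (behind): {} — 0.

4 ahead, 0 behind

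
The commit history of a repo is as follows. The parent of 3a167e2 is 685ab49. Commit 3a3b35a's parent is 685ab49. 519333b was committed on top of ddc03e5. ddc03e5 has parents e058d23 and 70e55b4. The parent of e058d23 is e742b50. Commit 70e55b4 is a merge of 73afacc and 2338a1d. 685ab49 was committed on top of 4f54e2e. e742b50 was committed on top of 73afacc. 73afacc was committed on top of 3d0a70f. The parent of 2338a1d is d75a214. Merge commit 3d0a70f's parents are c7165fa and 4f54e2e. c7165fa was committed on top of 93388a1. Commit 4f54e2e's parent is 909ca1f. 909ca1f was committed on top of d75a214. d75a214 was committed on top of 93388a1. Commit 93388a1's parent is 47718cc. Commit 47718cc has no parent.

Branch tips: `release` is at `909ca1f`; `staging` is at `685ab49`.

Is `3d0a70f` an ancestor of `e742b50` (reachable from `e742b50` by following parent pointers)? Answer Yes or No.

Ancestors of e742b50 (commits reachable by following parents): {3d0a70f, 47718cc, 4f54e2e, 73afacc, 909ca1f, 93388a1, c7165fa, d75a214, e742b50}.
3d0a70f is in that set, so it is an ancestor of e742b50.

Yes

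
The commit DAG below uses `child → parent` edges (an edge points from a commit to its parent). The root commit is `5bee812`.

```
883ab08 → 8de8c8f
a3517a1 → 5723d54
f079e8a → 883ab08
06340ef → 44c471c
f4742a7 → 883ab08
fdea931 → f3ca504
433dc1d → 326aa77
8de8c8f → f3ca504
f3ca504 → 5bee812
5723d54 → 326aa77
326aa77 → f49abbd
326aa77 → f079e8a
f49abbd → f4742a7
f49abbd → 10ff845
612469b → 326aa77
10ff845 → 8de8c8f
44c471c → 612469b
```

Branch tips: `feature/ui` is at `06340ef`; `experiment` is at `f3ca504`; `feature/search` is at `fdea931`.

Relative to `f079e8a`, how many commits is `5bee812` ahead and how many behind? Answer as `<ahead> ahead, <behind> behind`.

0 ahead, 4 behind

Reachable from 5bee812: {5bee812}.
Reachable from f079e8a: {5bee812, 883ab08, 8de8c8f, f079e8a, f3ca504}.
Only in 5bee812's history (ahead): {} — 0.
Only in f079e8a's history (behind): {883ab08, 8de8c8f, f079e8a, f3ca504} — 4.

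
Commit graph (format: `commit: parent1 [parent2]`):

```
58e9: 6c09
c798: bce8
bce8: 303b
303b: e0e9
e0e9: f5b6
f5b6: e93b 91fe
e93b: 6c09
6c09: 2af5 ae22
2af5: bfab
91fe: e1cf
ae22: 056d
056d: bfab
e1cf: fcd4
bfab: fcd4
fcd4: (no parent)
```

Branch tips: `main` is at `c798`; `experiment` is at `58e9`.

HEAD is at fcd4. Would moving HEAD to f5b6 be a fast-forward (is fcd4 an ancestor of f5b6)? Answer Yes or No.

Yes

A fast-forward from fcd4 to f5b6 is possible iff fcd4 is an ancestor of f5b6.
Ancestors of f5b6: {056d, 2af5, 6c09, 91fe, ae22, bfab, e1cf, e93b, f5b6, fcd4}.
fcd4 is among them, so fast-forward is possible.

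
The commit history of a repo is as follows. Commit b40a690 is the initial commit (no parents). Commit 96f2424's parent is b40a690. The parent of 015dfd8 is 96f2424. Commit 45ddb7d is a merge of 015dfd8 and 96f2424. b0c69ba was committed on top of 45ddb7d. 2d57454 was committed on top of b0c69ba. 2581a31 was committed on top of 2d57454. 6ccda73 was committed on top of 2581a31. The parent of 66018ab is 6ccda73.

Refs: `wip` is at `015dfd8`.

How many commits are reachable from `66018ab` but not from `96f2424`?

7

Reachable from 66018ab: {015dfd8, 2581a31, 2d57454, 45ddb7d, 66018ab, 6ccda73, 96f2424, b0c69ba, b40a690}.
Reachable from 96f2424: {96f2424, b40a690}.
In 66018ab's history but not 96f2424's: {015dfd8, 2581a31, 2d57454, 45ddb7d, 66018ab, 6ccda73, b0c69ba} — 7 commits.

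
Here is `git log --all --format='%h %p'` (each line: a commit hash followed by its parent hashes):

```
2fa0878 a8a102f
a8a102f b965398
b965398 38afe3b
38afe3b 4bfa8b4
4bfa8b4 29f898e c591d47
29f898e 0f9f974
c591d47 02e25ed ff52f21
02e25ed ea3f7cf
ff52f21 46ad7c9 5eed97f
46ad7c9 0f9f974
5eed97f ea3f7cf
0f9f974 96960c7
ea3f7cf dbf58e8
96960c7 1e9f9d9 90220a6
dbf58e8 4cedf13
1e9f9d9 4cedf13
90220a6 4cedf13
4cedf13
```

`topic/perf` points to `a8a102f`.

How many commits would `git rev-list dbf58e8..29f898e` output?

5

Reachable from 29f898e: {0f9f974, 1e9f9d9, 29f898e, 4cedf13, 90220a6, 96960c7}.
Reachable from dbf58e8: {4cedf13, dbf58e8}.
In 29f898e's history but not dbf58e8's: {0f9f974, 1e9f9d9, 29f898e, 90220a6, 96960c7} — 5 commits.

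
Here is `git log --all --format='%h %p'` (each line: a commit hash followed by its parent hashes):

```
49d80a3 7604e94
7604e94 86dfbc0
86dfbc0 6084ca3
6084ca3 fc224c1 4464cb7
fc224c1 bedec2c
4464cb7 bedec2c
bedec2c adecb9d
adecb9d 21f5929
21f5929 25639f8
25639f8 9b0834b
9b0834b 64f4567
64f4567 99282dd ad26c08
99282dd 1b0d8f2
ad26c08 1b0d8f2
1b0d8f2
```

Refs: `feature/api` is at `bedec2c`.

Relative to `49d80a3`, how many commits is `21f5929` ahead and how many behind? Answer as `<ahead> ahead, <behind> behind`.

Reachable from 21f5929: {1b0d8f2, 21f5929, 25639f8, 64f4567, 99282dd, 9b0834b, ad26c08}.
Reachable from 49d80a3: {1b0d8f2, 21f5929, 25639f8, 4464cb7, 49d80a3, 6084ca3, 64f4567, 7604e94, 86dfbc0, 99282dd, 9b0834b, ad26c08, adecb9d, bedec2c, fc224c1}.
Only in 21f5929's history (ahead): {} — 0.
Only in 49d80a3's history (behind): {4464cb7, 49d80a3, 6084ca3, 7604e94, 86dfbc0, adecb9d, bedec2c, fc224c1} — 8.

0 ahead, 8 behind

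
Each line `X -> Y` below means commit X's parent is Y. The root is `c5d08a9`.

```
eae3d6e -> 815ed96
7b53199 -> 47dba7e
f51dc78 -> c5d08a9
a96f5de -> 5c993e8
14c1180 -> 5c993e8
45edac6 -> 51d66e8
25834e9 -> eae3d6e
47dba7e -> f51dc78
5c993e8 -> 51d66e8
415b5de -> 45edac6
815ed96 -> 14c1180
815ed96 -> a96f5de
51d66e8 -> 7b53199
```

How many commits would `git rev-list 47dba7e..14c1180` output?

Reachable from 14c1180: {14c1180, 47dba7e, 51d66e8, 5c993e8, 7b53199, c5d08a9, f51dc78}.
Reachable from 47dba7e: {47dba7e, c5d08a9, f51dc78}.
In 14c1180's history but not 47dba7e's: {14c1180, 51d66e8, 5c993e8, 7b53199} — 4 commits.

4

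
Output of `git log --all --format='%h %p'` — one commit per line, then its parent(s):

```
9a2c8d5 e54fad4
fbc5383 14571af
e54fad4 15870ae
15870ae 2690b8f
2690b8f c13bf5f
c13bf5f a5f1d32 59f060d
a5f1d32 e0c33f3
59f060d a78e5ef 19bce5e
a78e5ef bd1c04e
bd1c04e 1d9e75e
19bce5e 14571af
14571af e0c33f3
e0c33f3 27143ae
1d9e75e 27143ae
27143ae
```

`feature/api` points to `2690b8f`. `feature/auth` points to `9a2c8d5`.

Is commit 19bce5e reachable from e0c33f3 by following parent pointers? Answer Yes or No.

No

Ancestors of e0c33f3: {27143ae, e0c33f3}.
19bce5e is not in that set, so it is not an ancestor of e0c33f3.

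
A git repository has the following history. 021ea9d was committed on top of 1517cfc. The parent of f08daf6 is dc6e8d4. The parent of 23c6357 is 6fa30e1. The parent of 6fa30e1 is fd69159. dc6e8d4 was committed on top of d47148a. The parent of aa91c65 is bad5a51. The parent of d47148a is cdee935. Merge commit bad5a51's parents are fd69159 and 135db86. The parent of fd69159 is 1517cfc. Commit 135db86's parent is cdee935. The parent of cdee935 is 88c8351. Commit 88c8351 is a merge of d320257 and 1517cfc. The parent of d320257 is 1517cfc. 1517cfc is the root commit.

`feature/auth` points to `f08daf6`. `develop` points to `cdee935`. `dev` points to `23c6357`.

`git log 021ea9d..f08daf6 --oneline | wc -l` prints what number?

6

Reachable from f08daf6: {1517cfc, 88c8351, cdee935, d320257, d47148a, dc6e8d4, f08daf6}.
Reachable from 021ea9d: {021ea9d, 1517cfc}.
In f08daf6's history but not 021ea9d's: {88c8351, cdee935, d320257, d47148a, dc6e8d4, f08daf6} — 6 commits.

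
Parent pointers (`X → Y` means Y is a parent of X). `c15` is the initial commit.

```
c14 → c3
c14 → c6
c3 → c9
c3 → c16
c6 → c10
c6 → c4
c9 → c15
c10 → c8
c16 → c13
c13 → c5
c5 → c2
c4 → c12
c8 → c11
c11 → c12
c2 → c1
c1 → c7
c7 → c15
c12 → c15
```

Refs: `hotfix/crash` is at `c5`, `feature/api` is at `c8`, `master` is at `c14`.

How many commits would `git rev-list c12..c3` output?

8

Reachable from c3: {c1, c13, c15, c16, c2, c3, c5, c7, c9}.
Reachable from c12: {c12, c15}.
In c3's history but not c12's: {c1, c13, c16, c2, c3, c5, c7, c9} — 8 commits.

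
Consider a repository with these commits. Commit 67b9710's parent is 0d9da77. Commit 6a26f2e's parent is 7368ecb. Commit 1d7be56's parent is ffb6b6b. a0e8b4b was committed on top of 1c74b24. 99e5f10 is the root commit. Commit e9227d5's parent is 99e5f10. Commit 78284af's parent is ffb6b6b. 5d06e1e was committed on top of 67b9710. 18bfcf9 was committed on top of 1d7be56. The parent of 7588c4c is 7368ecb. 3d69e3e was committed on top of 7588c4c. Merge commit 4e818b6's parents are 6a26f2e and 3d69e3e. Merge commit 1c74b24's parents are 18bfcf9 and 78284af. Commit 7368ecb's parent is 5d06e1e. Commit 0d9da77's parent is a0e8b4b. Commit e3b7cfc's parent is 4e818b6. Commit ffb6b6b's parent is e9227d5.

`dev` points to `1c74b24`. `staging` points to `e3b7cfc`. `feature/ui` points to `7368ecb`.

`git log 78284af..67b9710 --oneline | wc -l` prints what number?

Reachable from 67b9710: {0d9da77, 18bfcf9, 1c74b24, 1d7be56, 67b9710, 78284af, 99e5f10, a0e8b4b, e9227d5, ffb6b6b}.
Reachable from 78284af: {78284af, 99e5f10, e9227d5, ffb6b6b}.
In 67b9710's history but not 78284af's: {0d9da77, 18bfcf9, 1c74b24, 1d7be56, 67b9710, a0e8b4b} — 6 commits.

6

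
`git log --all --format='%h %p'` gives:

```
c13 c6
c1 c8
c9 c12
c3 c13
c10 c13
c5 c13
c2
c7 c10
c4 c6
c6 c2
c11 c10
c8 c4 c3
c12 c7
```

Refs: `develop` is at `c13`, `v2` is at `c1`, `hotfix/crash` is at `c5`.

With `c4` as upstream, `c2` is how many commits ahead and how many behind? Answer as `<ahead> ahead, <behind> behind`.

0 ahead, 2 behind

Reachable from c2: {c2}.
Reachable from c4: {c2, c4, c6}.
Only in c2's history (ahead): {} — 0.
Only in c4's history (behind): {c4, c6} — 2.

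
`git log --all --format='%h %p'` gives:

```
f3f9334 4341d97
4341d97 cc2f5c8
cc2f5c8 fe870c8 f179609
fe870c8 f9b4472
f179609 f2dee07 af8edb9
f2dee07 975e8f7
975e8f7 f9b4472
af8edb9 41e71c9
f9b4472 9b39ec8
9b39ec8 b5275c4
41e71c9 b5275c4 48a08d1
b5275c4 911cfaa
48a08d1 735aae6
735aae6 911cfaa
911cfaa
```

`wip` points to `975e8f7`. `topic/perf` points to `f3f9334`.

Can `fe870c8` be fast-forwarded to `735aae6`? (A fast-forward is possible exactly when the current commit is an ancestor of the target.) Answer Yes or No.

No

A fast-forward from fe870c8 to 735aae6 is possible iff fe870c8 is an ancestor of 735aae6.
Ancestors of 735aae6: {735aae6, 911cfaa}.
fe870c8 is not among them, so fast-forward is not possible.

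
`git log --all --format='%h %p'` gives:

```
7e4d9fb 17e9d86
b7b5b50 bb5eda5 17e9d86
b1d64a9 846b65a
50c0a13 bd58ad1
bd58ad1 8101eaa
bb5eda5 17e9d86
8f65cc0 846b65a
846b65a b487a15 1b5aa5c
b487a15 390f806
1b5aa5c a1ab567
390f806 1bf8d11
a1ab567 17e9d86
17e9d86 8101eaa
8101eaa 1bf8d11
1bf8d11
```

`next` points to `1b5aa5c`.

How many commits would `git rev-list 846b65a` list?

8

Walking parent pointers from 846b65a: reachable set = {17e9d86, 1b5aa5c, 1bf8d11, 390f806, 8101eaa, 846b65a, a1ab567, b487a15}.
That is 8 commits.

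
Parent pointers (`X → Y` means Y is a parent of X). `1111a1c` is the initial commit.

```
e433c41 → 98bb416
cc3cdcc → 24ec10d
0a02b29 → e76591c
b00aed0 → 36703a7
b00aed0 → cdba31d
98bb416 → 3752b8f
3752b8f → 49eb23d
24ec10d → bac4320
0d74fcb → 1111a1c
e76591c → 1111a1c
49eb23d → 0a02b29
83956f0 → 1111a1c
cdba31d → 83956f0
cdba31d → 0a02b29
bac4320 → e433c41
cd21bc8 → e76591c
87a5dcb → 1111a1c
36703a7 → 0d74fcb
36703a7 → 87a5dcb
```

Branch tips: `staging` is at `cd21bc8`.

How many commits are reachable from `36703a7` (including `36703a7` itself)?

Walking parent pointers from 36703a7: reachable set = {0d74fcb, 1111a1c, 36703a7, 87a5dcb}.
That is 4 commits.

4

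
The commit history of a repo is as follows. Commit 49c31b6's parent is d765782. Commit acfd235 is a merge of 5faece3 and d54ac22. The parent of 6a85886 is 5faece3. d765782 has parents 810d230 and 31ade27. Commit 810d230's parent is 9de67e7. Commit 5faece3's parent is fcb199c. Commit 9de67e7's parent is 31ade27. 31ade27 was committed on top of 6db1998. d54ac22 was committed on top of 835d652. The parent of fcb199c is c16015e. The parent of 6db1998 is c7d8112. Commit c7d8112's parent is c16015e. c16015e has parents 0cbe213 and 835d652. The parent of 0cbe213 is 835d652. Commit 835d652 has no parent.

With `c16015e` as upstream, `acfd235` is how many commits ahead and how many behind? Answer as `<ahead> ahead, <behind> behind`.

4 ahead, 0 behind

Reachable from acfd235: {0cbe213, 5faece3, 835d652, acfd235, c16015e, d54ac22, fcb199c}.
Reachable from c16015e: {0cbe213, 835d652, c16015e}.
Only in acfd235's history (ahead): {5faece3, acfd235, d54ac22, fcb199c} — 4.
Only in c16015e's history (behind): {} — 0.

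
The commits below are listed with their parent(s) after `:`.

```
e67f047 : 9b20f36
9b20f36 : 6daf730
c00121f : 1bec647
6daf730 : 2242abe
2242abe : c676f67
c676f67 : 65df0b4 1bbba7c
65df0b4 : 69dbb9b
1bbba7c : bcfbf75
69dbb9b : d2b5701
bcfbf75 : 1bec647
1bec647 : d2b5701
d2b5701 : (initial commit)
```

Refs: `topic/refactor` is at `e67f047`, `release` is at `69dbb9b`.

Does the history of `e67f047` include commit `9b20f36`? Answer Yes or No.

Yes

Ancestors of e67f047 (commits reachable by following parents): {1bbba7c, 1bec647, 2242abe, 65df0b4, 69dbb9b, 6daf730, 9b20f36, bcfbf75, c676f67, d2b5701, e67f047}.
9b20f36 is in that set, so it is an ancestor of e67f047.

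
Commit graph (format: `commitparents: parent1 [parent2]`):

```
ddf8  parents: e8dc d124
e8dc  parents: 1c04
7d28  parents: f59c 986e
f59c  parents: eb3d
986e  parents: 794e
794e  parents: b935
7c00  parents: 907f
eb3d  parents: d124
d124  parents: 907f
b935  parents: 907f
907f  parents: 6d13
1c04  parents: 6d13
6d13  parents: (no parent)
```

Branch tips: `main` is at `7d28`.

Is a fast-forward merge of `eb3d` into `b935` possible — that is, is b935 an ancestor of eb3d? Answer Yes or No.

No

A fast-forward from b935 to eb3d is possible iff b935 is an ancestor of eb3d.
Ancestors of eb3d: {6d13, 907f, d124, eb3d}.
b935 is not among them, so fast-forward is not possible.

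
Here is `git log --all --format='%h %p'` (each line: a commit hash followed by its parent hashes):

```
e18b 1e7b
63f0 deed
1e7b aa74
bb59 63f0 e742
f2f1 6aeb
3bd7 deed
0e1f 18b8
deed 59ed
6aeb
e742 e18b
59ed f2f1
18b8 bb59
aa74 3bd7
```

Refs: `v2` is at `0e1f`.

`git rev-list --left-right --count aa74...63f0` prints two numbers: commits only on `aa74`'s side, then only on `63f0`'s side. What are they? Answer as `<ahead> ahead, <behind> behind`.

Reachable from aa74: {3bd7, 59ed, 6aeb, aa74, deed, f2f1}.
Reachable from 63f0: {59ed, 63f0, 6aeb, deed, f2f1}.
Only in aa74's history (ahead): {3bd7, aa74} — 2.
Only in 63f0's history (behind): {63f0} — 1.

2 ahead, 1 behind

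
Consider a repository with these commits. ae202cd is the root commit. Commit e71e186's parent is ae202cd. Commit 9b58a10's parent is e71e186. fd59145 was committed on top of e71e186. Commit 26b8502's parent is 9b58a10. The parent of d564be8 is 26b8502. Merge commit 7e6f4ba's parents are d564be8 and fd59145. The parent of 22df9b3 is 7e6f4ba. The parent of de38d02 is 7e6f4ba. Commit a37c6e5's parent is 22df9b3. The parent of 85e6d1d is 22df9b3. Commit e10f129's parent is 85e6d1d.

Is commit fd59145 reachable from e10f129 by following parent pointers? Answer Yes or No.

Ancestors of e10f129 (commits reachable by following parents): {22df9b3, 26b8502, 7e6f4ba, 85e6d1d, 9b58a10, ae202cd, d564be8, e10f129, e71e186, fd59145}.
fd59145 is in that set, so it is an ancestor of e10f129.

Yes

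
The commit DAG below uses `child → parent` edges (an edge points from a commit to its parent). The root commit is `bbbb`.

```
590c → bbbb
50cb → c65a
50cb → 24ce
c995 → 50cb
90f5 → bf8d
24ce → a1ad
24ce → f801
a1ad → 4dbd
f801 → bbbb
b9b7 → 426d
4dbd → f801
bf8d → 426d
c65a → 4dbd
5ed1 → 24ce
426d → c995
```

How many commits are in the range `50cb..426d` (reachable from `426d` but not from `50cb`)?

Reachable from 426d: {24ce, 426d, 4dbd, 50cb, a1ad, bbbb, c65a, c995, f801}.
Reachable from 50cb: {24ce, 4dbd, 50cb, a1ad, bbbb, c65a, f801}.
In 426d's history but not 50cb's: {426d, c995} — 2 commits.

2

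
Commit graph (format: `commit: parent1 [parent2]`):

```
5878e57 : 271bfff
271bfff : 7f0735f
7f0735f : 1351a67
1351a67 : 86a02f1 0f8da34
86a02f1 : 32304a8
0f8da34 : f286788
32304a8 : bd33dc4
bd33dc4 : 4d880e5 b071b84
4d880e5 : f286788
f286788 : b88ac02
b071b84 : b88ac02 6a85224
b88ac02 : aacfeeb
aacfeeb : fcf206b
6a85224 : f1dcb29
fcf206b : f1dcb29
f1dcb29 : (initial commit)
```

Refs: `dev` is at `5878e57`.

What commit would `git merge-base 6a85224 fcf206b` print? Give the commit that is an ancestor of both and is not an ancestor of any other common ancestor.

Ancestors of 6a85224: {6a85224, f1dcb29}.
Ancestors of fcf206b: {f1dcb29, fcf206b}.
Common ancestors: {f1dcb29}.
The only common ancestor is f1dcb29, so it is the merge base.

f1dcb29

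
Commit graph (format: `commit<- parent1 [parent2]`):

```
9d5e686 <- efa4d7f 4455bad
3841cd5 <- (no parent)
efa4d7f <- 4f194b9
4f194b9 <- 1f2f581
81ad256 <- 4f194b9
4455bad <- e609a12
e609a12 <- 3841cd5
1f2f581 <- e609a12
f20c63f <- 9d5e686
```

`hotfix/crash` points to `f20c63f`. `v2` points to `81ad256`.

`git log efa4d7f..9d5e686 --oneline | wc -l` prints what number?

2

Reachable from 9d5e686: {1f2f581, 3841cd5, 4455bad, 4f194b9, 9d5e686, e609a12, efa4d7f}.
Reachable from efa4d7f: {1f2f581, 3841cd5, 4f194b9, e609a12, efa4d7f}.
In 9d5e686's history but not efa4d7f's: {4455bad, 9d5e686} — 2 commits.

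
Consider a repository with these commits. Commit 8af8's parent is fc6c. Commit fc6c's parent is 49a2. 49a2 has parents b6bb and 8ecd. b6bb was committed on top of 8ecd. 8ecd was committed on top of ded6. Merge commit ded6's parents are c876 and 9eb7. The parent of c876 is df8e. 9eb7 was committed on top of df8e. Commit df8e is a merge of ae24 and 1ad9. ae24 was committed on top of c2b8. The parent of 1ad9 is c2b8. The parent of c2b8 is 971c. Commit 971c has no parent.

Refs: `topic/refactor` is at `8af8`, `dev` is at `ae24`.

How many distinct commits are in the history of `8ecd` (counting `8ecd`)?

Walking parent pointers from 8ecd: reachable set = {1ad9, 8ecd, 971c, 9eb7, ae24, c2b8, c876, ded6, df8e}.
That is 9 commits.

9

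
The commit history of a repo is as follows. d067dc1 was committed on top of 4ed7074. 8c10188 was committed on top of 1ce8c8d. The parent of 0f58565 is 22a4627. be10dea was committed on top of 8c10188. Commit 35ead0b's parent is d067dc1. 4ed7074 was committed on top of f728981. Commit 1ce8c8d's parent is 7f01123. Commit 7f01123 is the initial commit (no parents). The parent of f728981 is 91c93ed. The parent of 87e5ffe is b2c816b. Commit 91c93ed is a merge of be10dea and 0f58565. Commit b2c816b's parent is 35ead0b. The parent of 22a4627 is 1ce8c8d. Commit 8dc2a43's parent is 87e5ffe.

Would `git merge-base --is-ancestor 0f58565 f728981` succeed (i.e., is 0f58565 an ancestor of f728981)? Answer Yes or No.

Yes

Ancestors of f728981 (commits reachable by following parents): {0f58565, 1ce8c8d, 22a4627, 7f01123, 8c10188, 91c93ed, be10dea, f728981}.
0f58565 is in that set, so it is an ancestor of f728981.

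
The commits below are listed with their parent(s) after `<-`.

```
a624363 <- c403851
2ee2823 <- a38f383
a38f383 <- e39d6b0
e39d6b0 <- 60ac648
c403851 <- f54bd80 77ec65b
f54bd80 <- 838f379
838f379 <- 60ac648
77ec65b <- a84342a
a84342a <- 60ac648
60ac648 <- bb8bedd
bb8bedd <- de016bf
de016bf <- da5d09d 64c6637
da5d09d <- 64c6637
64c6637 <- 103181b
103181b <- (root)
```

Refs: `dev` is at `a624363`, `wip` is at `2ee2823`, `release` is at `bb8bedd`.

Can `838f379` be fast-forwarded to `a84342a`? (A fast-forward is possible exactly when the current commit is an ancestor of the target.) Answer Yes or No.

A fast-forward from 838f379 to a84342a is possible iff 838f379 is an ancestor of a84342a.
Ancestors of a84342a: {103181b, 60ac648, 64c6637, a84342a, bb8bedd, da5d09d, de016bf}.
838f379 is not among them, so fast-forward is not possible.

No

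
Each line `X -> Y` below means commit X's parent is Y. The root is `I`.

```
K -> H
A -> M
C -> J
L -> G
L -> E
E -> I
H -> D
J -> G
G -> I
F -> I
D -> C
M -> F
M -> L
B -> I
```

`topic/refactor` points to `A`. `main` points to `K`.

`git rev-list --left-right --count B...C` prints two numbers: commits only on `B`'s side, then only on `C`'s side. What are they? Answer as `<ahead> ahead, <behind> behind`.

Reachable from B: {B, I}.
Reachable from C: {C, G, I, J}.
Only in B's history (ahead): {B} — 1.
Only in C's history (behind): {C, G, J} — 3.

1 ahead, 3 behind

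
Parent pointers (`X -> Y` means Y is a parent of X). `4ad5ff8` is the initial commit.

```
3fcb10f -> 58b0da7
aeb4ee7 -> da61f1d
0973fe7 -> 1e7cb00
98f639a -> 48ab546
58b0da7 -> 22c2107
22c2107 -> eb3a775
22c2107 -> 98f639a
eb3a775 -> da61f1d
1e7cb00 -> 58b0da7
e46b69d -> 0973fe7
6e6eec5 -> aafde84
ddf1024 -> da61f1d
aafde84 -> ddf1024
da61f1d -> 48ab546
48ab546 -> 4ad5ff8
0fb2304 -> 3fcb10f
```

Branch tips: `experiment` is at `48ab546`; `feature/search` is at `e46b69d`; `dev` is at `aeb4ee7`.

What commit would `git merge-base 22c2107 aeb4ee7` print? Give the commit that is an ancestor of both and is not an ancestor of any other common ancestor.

da61f1d

Ancestors of 22c2107: {22c2107, 48ab546, 4ad5ff8, 98f639a, da61f1d, eb3a775}.
Ancestors of aeb4ee7: {48ab546, 4ad5ff8, aeb4ee7, da61f1d}.
Common ancestors: {48ab546, 4ad5ff8, da61f1d}.
Among these, da61f1d is not an ancestor of any other common ancestor — it is the merge base.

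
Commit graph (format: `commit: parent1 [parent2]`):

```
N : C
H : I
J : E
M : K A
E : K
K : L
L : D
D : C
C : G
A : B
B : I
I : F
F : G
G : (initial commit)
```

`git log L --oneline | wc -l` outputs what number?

Walking parent pointers from L: reachable set = {C, D, G, L}.
That is 4 commits.

4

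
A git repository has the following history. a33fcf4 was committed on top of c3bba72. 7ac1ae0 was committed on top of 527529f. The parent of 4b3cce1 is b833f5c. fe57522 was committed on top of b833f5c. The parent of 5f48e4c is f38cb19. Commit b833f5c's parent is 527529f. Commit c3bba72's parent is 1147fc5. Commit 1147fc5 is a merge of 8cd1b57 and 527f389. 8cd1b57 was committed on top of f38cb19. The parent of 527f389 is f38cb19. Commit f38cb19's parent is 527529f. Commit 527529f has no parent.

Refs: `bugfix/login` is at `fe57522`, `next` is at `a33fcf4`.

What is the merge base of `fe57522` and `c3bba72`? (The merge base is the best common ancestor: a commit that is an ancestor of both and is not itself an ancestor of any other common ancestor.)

Ancestors of fe57522: {527529f, b833f5c, fe57522}.
Ancestors of c3bba72: {1147fc5, 527529f, 527f389, 8cd1b57, c3bba72, f38cb19}.
Common ancestors: {527529f}.
The only common ancestor is 527529f, so it is the merge base.

527529f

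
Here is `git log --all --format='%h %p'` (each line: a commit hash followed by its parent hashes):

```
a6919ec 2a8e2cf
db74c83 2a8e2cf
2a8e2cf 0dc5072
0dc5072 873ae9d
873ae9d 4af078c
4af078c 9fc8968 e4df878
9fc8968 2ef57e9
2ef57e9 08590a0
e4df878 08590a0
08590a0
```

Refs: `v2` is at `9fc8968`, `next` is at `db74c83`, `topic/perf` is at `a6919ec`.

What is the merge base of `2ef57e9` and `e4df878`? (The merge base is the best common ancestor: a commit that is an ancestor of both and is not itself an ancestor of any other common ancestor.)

Ancestors of 2ef57e9: {08590a0, 2ef57e9}.
Ancestors of e4df878: {08590a0, e4df878}.
Common ancestors: {08590a0}.
The only common ancestor is 08590a0, so it is the merge base.

08590a0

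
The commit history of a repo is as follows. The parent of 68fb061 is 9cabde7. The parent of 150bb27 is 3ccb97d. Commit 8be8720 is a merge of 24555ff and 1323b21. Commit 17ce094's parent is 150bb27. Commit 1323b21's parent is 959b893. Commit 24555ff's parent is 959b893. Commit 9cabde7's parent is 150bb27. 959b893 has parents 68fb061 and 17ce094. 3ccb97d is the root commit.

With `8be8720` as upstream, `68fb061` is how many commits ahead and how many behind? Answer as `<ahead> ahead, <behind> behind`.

Reachable from 68fb061: {150bb27, 3ccb97d, 68fb061, 9cabde7}.
Reachable from 8be8720: {1323b21, 150bb27, 17ce094, 24555ff, 3ccb97d, 68fb061, 8be8720, 959b893, 9cabde7}.
Only in 68fb061's history (ahead): {} — 0.
Only in 8be8720's history (behind): {1323b21, 17ce094, 24555ff, 8be8720, 959b893} — 5.

0 ahead, 5 behind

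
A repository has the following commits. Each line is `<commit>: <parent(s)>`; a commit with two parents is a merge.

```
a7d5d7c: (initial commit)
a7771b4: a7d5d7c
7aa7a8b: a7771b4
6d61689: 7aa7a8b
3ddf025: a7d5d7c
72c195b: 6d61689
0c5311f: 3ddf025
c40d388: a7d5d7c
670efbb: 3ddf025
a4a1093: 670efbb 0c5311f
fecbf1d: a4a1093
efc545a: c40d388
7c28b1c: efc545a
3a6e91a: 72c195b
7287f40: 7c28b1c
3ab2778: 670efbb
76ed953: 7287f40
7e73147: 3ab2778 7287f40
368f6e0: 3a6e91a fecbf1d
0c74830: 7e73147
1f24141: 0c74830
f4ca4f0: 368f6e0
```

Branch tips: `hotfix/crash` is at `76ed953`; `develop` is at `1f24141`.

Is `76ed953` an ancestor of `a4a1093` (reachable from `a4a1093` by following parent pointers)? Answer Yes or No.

Ancestors of a4a1093: {0c5311f, 3ddf025, 670efbb, a4a1093, a7d5d7c}.
76ed953 is not in that set, so it is not an ancestor of a4a1093.

No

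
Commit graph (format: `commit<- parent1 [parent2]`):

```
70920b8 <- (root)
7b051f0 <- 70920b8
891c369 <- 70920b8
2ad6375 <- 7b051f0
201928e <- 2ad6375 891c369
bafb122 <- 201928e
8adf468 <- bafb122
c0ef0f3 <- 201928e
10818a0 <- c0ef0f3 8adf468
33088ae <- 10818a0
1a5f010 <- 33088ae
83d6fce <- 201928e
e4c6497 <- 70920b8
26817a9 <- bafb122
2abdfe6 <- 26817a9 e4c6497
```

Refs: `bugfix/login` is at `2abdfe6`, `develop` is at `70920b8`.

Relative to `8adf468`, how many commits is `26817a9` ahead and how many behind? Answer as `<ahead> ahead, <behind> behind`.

1 ahead, 1 behind

Reachable from 26817a9: {201928e, 26817a9, 2ad6375, 70920b8, 7b051f0, 891c369, bafb122}.
Reachable from 8adf468: {201928e, 2ad6375, 70920b8, 7b051f0, 891c369, 8adf468, bafb122}.
Only in 26817a9's history (ahead): {26817a9} — 1.
Only in 8adf468's history (behind): {8adf468} — 1.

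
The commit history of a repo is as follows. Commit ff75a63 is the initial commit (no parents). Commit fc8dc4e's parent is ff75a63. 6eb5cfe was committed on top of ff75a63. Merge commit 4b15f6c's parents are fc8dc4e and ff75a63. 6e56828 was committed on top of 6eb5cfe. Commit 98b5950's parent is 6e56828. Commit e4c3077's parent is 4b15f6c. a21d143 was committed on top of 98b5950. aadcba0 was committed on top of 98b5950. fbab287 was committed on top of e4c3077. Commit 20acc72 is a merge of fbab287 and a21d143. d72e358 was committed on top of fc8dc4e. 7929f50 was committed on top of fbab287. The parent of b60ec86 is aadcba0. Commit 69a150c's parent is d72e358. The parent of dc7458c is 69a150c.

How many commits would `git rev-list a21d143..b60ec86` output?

2

Reachable from b60ec86: {6e56828, 6eb5cfe, 98b5950, aadcba0, b60ec86, ff75a63}.
Reachable from a21d143: {6e56828, 6eb5cfe, 98b5950, a21d143, ff75a63}.
In b60ec86's history but not a21d143's: {aadcba0, b60ec86} — 2 commits.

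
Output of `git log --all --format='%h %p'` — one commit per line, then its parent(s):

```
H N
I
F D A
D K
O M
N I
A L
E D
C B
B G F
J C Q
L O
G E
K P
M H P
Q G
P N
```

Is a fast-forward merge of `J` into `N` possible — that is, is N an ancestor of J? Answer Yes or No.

Yes

A fast-forward from N to J is possible iff N is an ancestor of J.
Ancestors of J: {A, B, C, D, E, F, G, H, I, J, K, L, M, N, O, P, Q}.
N is among them, so fast-forward is possible.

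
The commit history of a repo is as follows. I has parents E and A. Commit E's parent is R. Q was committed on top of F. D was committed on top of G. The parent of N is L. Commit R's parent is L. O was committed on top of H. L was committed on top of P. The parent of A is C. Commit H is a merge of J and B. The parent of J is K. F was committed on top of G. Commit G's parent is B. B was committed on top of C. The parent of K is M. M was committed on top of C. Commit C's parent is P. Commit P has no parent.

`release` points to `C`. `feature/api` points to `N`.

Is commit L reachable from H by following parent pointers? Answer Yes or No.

Ancestors of H: {B, C, H, J, K, M, P}.
L is not in that set, so it is not an ancestor of H.

No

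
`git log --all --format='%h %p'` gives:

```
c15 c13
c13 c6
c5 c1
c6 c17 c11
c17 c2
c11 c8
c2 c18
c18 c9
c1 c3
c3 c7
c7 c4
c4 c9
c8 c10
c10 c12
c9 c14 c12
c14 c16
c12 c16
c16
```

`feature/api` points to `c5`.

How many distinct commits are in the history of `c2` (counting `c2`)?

Walking parent pointers from c2: reachable set = {c12, c14, c16, c18, c2, c9}.
That is 6 commits.

6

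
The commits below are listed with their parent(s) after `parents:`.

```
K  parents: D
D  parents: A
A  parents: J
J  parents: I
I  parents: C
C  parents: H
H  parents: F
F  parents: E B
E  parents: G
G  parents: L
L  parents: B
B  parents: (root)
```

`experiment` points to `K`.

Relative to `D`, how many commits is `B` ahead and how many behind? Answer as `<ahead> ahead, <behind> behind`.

0 ahead, 10 behind

Reachable from B: {B}.
Reachable from D: {A, B, C, D, E, F, G, H, I, J, L}.
Only in B's history (ahead): {} — 0.
Only in D's history (behind): {A, C, D, E, F, G, H, I, J, L} — 10.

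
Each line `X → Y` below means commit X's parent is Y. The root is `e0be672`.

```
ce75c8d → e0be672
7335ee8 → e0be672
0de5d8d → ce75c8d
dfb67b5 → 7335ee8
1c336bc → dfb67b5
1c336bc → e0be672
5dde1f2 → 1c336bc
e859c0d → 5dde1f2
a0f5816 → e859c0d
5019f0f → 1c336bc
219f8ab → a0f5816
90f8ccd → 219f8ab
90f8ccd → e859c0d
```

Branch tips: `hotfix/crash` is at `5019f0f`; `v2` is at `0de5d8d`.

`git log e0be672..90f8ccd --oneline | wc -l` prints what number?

Reachable from 90f8ccd: {1c336bc, 219f8ab, 5dde1f2, 7335ee8, 90f8ccd, a0f5816, dfb67b5, e0be672, e859c0d}.
Reachable from e0be672: {e0be672}.
In 90f8ccd's history but not e0be672's: {1c336bc, 219f8ab, 5dde1f2, 7335ee8, 90f8ccd, a0f5816, dfb67b5, e859c0d} — 8 commits.

8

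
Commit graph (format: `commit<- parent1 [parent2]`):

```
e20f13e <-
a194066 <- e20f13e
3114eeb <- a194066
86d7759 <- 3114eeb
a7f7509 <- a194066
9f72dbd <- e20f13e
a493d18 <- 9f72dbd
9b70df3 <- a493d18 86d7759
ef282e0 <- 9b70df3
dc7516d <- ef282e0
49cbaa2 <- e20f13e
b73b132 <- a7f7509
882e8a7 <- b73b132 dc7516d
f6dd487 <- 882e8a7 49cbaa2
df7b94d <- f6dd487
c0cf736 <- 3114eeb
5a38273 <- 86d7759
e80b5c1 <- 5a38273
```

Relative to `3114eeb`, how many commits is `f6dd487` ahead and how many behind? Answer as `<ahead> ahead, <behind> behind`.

Reachable from f6dd487: {3114eeb, 49cbaa2, 86d7759, 882e8a7, 9b70df3, 9f72dbd, a194066, a493d18, a7f7509, b73b132, dc7516d, e20f13e, ef282e0, f6dd487}.
Reachable from 3114eeb: {3114eeb, a194066, e20f13e}.
Only in f6dd487's history (ahead): {49cbaa2, 86d7759, 882e8a7, 9b70df3, 9f72dbd, a493d18, a7f7509, b73b132, dc7516d, ef282e0, f6dd487} — 11.
Only in 3114eeb's history (behind): {} — 0.

11 ahead, 0 behind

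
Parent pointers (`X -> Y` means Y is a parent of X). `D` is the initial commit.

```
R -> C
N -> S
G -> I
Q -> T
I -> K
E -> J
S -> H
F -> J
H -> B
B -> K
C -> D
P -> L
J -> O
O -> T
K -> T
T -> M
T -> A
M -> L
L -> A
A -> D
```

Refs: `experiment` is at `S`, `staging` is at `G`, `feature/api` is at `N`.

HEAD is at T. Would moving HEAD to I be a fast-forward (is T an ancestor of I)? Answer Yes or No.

A fast-forward from T to I is possible iff T is an ancestor of I.
Ancestors of I: {A, D, I, K, L, M, T}.
T is among them, so fast-forward is possible.

Yes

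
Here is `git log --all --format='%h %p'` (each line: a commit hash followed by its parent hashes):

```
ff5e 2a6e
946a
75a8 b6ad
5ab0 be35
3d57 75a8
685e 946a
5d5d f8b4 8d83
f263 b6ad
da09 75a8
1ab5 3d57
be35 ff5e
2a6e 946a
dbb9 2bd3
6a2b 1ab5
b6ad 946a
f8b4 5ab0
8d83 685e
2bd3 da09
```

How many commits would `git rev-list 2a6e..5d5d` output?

7

Reachable from 5d5d: {2a6e, 5ab0, 5d5d, 685e, 8d83, 946a, be35, f8b4, ff5e}.
Reachable from 2a6e: {2a6e, 946a}.
In 5d5d's history but not 2a6e's: {5ab0, 5d5d, 685e, 8d83, be35, f8b4, ff5e} — 7 commits.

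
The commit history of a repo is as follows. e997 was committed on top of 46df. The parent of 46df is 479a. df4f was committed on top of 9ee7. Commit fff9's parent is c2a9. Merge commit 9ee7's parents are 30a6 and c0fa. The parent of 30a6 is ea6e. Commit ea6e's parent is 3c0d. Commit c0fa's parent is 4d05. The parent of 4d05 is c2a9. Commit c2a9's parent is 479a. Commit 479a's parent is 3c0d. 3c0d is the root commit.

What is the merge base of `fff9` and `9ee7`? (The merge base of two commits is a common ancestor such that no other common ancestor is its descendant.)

c2a9

Ancestors of fff9: {3c0d, 479a, c2a9, fff9}.
Ancestors of 9ee7: {30a6, 3c0d, 479a, 4d05, 9ee7, c0fa, c2a9, ea6e}.
Common ancestors: {3c0d, 479a, c2a9}.
Among these, c2a9 is not an ancestor of any other common ancestor — it is the merge base.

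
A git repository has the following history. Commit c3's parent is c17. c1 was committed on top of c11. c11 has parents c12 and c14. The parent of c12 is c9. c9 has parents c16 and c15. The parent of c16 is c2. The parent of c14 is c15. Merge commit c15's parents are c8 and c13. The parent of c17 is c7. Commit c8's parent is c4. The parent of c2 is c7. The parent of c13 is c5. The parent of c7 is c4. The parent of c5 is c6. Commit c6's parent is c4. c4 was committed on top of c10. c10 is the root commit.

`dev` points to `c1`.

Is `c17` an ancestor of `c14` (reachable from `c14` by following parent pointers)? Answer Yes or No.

No

Ancestors of c14: {c10, c13, c14, c15, c4, c5, c6, c8}.
c17 is not in that set, so it is not an ancestor of c14.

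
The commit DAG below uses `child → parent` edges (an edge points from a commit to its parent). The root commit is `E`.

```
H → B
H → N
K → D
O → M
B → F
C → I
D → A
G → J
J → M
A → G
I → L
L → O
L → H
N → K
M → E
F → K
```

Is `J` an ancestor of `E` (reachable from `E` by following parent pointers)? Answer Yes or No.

No

Ancestors of E: {E}.
J is not in that set, so it is not an ancestor of E.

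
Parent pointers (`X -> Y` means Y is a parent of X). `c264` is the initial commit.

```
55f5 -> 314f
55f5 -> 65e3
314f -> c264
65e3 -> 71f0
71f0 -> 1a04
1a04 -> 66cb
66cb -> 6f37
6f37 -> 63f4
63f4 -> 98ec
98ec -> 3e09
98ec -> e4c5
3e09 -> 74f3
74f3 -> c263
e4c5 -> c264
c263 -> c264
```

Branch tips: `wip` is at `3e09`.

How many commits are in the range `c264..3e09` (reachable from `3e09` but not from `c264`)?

3

Reachable from 3e09: {3e09, 74f3, c263, c264}.
Reachable from c264: {c264}.
In 3e09's history but not c264's: {3e09, 74f3, c263} — 3 commits.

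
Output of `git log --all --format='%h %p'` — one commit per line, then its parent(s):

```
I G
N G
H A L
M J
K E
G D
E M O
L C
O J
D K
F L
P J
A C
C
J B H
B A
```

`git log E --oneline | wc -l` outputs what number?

Walking parent pointers from E: reachable set = {A, B, C, E, H, J, L, M, O}.
That is 9 commits.

9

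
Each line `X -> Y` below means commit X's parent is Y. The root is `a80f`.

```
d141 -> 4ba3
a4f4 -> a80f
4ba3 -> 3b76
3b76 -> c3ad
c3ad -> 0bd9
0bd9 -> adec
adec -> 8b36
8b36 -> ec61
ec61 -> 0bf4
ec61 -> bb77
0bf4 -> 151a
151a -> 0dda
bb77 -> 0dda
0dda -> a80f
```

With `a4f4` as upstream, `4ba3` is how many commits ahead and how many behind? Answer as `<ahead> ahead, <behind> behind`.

11 ahead, 1 behind

Reachable from 4ba3: {0bd9, 0bf4, 0dda, 151a, 3b76, 4ba3, 8b36, a80f, adec, bb77, c3ad, ec61}.
Reachable from a4f4: {a4f4, a80f}.
Only in 4ba3's history (ahead): {0bd9, 0bf4, 0dda, 151a, 3b76, 4ba3, 8b36, adec, bb77, c3ad, ec61} — 11.
Only in a4f4's history (behind): {a4f4} — 1.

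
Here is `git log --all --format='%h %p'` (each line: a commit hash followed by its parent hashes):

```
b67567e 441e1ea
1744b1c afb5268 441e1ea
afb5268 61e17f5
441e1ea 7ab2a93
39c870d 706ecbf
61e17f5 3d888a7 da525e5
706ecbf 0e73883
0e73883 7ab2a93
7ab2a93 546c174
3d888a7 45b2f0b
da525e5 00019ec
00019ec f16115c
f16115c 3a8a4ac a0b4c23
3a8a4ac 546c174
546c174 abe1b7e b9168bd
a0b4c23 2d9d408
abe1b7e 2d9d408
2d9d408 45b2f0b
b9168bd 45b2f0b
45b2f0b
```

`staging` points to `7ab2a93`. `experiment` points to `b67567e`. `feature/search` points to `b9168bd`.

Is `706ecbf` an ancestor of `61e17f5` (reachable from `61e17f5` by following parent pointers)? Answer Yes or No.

No

Ancestors of 61e17f5: {00019ec, 2d9d408, 3a8a4ac, 3d888a7, 45b2f0b, 546c174, 61e17f5, a0b4c23, abe1b7e, b9168bd, da525e5, f16115c}.
706ecbf is not in that set, so it is not an ancestor of 61e17f5.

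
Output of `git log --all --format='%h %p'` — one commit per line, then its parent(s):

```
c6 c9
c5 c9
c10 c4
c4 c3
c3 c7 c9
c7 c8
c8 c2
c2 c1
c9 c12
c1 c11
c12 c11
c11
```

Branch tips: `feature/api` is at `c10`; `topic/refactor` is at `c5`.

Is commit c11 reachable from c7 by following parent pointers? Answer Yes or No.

Ancestors of c7 (commits reachable by following parents): {c1, c11, c2, c7, c8}.
c11 is in that set, so it is an ancestor of c7.

Yes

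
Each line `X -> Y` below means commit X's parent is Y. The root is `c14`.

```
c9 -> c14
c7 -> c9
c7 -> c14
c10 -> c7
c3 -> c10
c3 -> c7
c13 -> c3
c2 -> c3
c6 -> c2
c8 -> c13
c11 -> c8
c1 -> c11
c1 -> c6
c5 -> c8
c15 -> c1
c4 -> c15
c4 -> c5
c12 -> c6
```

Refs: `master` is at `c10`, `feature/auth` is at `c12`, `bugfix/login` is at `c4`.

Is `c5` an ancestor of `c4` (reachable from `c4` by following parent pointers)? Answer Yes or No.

Yes

Ancestors of c4 (commits reachable by following parents): {c1, c10, c11, c13, c14, c15, c2, c3, c4, c5, c6, c7, c8, c9}.
c5 is in that set, so it is an ancestor of c4.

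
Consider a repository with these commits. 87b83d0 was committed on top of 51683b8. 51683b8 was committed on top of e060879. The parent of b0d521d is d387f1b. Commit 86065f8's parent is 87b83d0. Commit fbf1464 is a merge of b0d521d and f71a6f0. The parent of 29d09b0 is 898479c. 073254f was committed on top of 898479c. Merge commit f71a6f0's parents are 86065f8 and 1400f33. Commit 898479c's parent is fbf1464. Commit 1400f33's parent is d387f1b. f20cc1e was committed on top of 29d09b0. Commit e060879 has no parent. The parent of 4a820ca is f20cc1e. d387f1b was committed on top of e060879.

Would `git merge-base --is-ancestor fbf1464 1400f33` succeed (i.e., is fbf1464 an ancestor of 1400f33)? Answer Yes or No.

Ancestors of 1400f33: {1400f33, d387f1b, e060879}.
fbf1464 is not in that set, so it is not an ancestor of 1400f33.

No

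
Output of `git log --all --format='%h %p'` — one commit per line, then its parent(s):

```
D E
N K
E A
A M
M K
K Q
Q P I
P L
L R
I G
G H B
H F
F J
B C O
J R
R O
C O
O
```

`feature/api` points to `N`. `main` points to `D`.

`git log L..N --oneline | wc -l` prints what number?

Reachable from N: {B, C, F, G, H, I, J, K, L, N, O, P, Q, R}.
Reachable from L: {L, O, R}.
In N's history but not L's: {B, C, F, G, H, I, J, K, N, P, Q} — 11 commits.

11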